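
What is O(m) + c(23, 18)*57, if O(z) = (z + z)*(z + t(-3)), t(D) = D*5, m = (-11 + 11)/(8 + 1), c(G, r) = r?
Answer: 1026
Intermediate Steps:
m = 0 (m = 0/9 = 0*(⅑) = 0)
t(D) = 5*D
O(z) = 2*z*(-15 + z) (O(z) = (z + z)*(z + 5*(-3)) = (2*z)*(z - 15) = (2*z)*(-15 + z) = 2*z*(-15 + z))
O(m) + c(23, 18)*57 = 2*0*(-15 + 0) + 18*57 = 2*0*(-15) + 1026 = 0 + 1026 = 1026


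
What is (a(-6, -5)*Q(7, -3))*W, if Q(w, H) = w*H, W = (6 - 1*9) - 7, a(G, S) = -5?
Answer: -1050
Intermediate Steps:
W = -10 (W = (6 - 9) - 7 = -3 - 7 = -10)
Q(w, H) = H*w
(a(-6, -5)*Q(7, -3))*W = -(-15)*7*(-10) = -5*(-21)*(-10) = 105*(-10) = -1050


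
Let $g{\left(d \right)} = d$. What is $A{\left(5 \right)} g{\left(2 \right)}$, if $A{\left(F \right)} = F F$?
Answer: $50$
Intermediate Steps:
$A{\left(F \right)} = F^{2}$
$A{\left(5 \right)} g{\left(2 \right)} = 5^{2} \cdot 2 = 25 \cdot 2 = 50$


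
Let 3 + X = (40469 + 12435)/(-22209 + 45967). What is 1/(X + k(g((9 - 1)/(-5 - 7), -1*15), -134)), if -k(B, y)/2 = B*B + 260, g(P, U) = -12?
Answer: -11879/9607417 ≈ -0.0012364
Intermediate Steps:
k(B, y) = -520 - 2*B² (k(B, y) = -2*(B*B + 260) = -2*(B² + 260) = -2*(260 + B²) = -520 - 2*B²)
X = -9185/11879 (X = -3 + (40469 + 12435)/(-22209 + 45967) = -3 + 52904/23758 = -3 + 52904*(1/23758) = -3 + 26452/11879 = -9185/11879 ≈ -0.77321)
1/(X + k(g((9 - 1)/(-5 - 7), -1*15), -134)) = 1/(-9185/11879 + (-520 - 2*(-12)²)) = 1/(-9185/11879 + (-520 - 2*144)) = 1/(-9185/11879 + (-520 - 288)) = 1/(-9185/11879 - 808) = 1/(-9607417/11879) = -11879/9607417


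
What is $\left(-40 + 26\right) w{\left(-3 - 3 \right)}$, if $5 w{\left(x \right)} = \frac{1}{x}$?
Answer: $\frac{7}{15} \approx 0.46667$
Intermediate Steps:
$w{\left(x \right)} = \frac{1}{5 x}$
$\left(-40 + 26\right) w{\left(-3 - 3 \right)} = \left(-40 + 26\right) \frac{1}{5 \left(-3 - 3\right)} = - 14 \frac{1}{5 \left(-3 - 3\right)} = - 14 \frac{1}{5 \left(-6\right)} = - 14 \cdot \frac{1}{5} \left(- \frac{1}{6}\right) = \left(-14\right) \left(- \frac{1}{30}\right) = \frac{7}{15}$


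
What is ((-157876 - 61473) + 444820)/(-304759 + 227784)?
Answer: -225471/76975 ≈ -2.9291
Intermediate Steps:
((-157876 - 61473) + 444820)/(-304759 + 227784) = (-219349 + 444820)/(-76975) = 225471*(-1/76975) = -225471/76975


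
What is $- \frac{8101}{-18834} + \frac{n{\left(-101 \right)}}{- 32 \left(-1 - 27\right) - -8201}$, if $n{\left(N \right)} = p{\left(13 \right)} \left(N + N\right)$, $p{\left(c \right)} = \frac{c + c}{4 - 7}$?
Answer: $\frac{106666853}{171332898} \approx 0.62257$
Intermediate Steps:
$p{\left(c \right)} = - \frac{2 c}{3}$ ($p{\left(c \right)} = \frac{2 c}{-3} = 2 c \left(- \frac{1}{3}\right) = - \frac{2 c}{3}$)
$n{\left(N \right)} = - \frac{52 N}{3}$ ($n{\left(N \right)} = \left(- \frac{2}{3}\right) 13 \left(N + N\right) = - \frac{26 \cdot 2 N}{3} = - \frac{52 N}{3}$)
$- \frac{8101}{-18834} + \frac{n{\left(-101 \right)}}{- 32 \left(-1 - 27\right) - -8201} = - \frac{8101}{-18834} + \frac{\left(- \frac{52}{3}\right) \left(-101\right)}{- 32 \left(-1 - 27\right) - -8201} = \left(-8101\right) \left(- \frac{1}{18834}\right) + \frac{5252}{3 \left(\left(-32\right) \left(-28\right) + \left(-1463 + 9664\right)\right)} = \frac{8101}{18834} + \frac{5252}{3 \left(896 + 8201\right)} = \frac{8101}{18834} + \frac{5252}{3 \cdot 9097} = \frac{8101}{18834} + \frac{5252}{3} \cdot \frac{1}{9097} = \frac{8101}{18834} + \frac{5252}{27291} = \frac{106666853}{171332898}$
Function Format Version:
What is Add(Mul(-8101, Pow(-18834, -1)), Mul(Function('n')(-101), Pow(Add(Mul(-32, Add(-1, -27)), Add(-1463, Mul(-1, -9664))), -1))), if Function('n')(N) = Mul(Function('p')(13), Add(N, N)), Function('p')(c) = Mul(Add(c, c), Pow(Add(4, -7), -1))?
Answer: Rational(106666853, 171332898) ≈ 0.62257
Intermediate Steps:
Function('p')(c) = Mul(Rational(-2, 3), c) (Function('p')(c) = Mul(Mul(2, c), Pow(-3, -1)) = Mul(Mul(2, c), Rational(-1, 3)) = Mul(Rational(-2, 3), c))
Function('n')(N) = Mul(Rational(-52, 3), N) (Function('n')(N) = Mul(Mul(Rational(-2, 3), 13), Add(N, N)) = Mul(Rational(-26, 3), Mul(2, N)) = Mul(Rational(-52, 3), N))
Add(Mul(-8101, Pow(-18834, -1)), Mul(Function('n')(-101), Pow(Add(Mul(-32, Add(-1, -27)), Add(-1463, Mul(-1, -9664))), -1))) = Add(Mul(-8101, Pow(-18834, -1)), Mul(Mul(Rational(-52, 3), -101), Pow(Add(Mul(-32, Add(-1, -27)), Add(-1463, Mul(-1, -9664))), -1))) = Add(Mul(-8101, Rational(-1, 18834)), Mul(Rational(5252, 3), Pow(Add(Mul(-32, -28), Add(-1463, 9664)), -1))) = Add(Rational(8101, 18834), Mul(Rational(5252, 3), Pow(Add(896, 8201), -1))) = Add(Rational(8101, 18834), Mul(Rational(5252, 3), Pow(9097, -1))) = Add(Rational(8101, 18834), Mul(Rational(5252, 3), Rational(1, 9097))) = Add(Rational(8101, 18834), Rational(5252, 27291)) = Rational(106666853, 171332898)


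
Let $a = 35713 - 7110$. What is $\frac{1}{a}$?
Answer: $\frac{1}{28603} \approx 3.4961 \cdot 10^{-5}$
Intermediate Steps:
$a = 28603$ ($a = 35713 - 7110 = 28603$)
$\frac{1}{a} = \frac{1}{28603}$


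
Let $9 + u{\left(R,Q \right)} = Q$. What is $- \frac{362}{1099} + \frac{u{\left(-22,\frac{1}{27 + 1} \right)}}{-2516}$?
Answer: $- \frac{514823}{1580048} \approx -0.32583$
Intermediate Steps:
$u{\left(R,Q \right)} = -9 + Q$
$- \frac{362}{1099} + \frac{u{\left(-22,\frac{1}{27 + 1} \right)}}{-2516} = - \frac{362}{1099} + \frac{-9 + \frac{1}{27 + 1}}{-2516} = \left(-362\right) \frac{1}{1099} + \left(-9 + \frac{1}{28}\right) \left(- \frac{1}{2516}\right) = - \frac{362}{1099} + \left(-9 + \frac{1}{28}\right) \left(- \frac{1}{2516}\right) = - \frac{362}{1099} - - \frac{251}{70448} = - \frac{362}{1099} + \frac{251}{70448} = - \frac{514823}{1580048}$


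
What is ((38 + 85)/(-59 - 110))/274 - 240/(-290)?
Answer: 1107777/1342874 ≈ 0.82493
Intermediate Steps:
((38 + 85)/(-59 - 110))/274 - 240/(-290) = (123/(-169))*(1/274) - 240*(-1/290) = (123*(-1/169))*(1/274) + 24/29 = -123/169*1/274 + 24/29 = -123/46306 + 24/29 = 1107777/1342874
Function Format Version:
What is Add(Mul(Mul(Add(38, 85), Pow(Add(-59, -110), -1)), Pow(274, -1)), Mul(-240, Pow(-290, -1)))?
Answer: Rational(1107777, 1342874) ≈ 0.82493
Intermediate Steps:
Add(Mul(Mul(Add(38, 85), Pow(Add(-59, -110), -1)), Pow(274, -1)), Mul(-240, Pow(-290, -1))) = Add(Mul(Mul(123, Pow(-169, -1)), Rational(1, 274)), Mul(-240, Rational(-1, 290))) = Add(Mul(Mul(123, Rational(-1, 169)), Rational(1, 274)), Rational(24, 29)) = Add(Mul(Rational(-123, 169), Rational(1, 274)), Rational(24, 29)) = Add(Rational(-123, 46306), Rational(24, 29)) = Rational(1107777, 1342874)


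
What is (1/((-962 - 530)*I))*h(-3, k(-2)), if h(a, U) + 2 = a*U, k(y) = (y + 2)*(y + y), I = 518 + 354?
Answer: 1/650512 ≈ 1.5372e-6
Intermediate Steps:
I = 872
k(y) = 2*y*(2 + y) (k(y) = (2 + y)*(2*y) = 2*y*(2 + y))
h(a, U) = -2 + U*a (h(a, U) = -2 + a*U = -2 + U*a)
(1/((-962 - 530)*I))*h(-3, k(-2)) = (1/(-962 - 530*872))*(-2 + (2*(-2)*(2 - 2))*(-3)) = ((1/872)/(-1492))*(-2 + (2*(-2)*0)*(-3)) = (-1/1492*1/872)*(-2 + 0*(-3)) = -(-2 + 0)/1301024 = -1/1301024*(-2) = 1/650512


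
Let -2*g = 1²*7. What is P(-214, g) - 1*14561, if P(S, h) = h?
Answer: -29129/2 ≈ -14565.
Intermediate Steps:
g = -7/2 (g = -1²*7/2 = -7/2 ≈ -3.5000)
P(-214, g) - 1*14561 = -7/2 - 1*14561 = -7/2 - 14561 = -29129/2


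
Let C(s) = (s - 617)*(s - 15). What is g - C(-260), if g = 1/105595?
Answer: -25466874124/105595 ≈ -2.4118e+5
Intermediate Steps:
C(s) = (-617 + s)*(-15 + s)
g = 1/105595 ≈ 9.4701e-6
g - C(-260) = 1/105595 - (9255 + (-260)² - 632*(-260)) = 1/105595 - (9255 + 67600 + 164320) = 1/105595 - 1*241175 = 1/105595 - 241175 = -25466874124/105595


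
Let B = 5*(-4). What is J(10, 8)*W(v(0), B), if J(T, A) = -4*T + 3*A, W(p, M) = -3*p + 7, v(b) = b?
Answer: -112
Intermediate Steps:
B = -20
W(p, M) = 7 - 3*p
J(10, 8)*W(v(0), B) = (-4*10 + 3*8)*(7 - 3*0) = (-40 + 24)*(7 + 0) = -16*7 = -112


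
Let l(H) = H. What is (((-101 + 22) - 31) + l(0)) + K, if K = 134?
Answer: 24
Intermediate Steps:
(((-101 + 22) - 31) + l(0)) + K = (((-101 + 22) - 31) + 0) + 134 = ((-79 - 31) + 0) + 134 = (-110 + 0) + 134 = -110 + 134 = 24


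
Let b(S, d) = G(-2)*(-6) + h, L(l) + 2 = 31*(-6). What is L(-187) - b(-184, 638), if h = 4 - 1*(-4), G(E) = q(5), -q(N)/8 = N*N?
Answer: -1396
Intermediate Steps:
L(l) = -188 (L(l) = -2 + 31*(-6) = -2 - 186 = -188)
q(N) = -8*N**2 (q(N) = -8*N*N = -8*N**2)
G(E) = -200 (G(E) = -8*5**2 = -8*25 = -200)
h = 8 (h = 4 + 4 = 8)
b(S, d) = 1208 (b(S, d) = -200*(-6) + 8 = 1200 + 8 = 1208)
L(-187) - b(-184, 638) = -188 - 1*1208 = -188 - 1208 = -1396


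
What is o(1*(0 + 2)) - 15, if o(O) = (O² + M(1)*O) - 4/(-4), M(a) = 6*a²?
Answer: 2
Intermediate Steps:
o(O) = 1 + O² + 6*O (o(O) = (O² + (6*1²)*O) - 4/(-4) = (O² + (6*1)*O) - 4*(-¼) = (O² + 6*O) + 1 = 1 + O² + 6*O)
o(1*(0 + 2)) - 15 = (1 + (1*(0 + 2))² + 6*(1*(0 + 2))) - 15 = (1 + (1*2)² + 6*(1*2)) - 15 = (1 + 2² + 6*2) - 15 = (1 + 4 + 12) - 15 = 17 - 15 = 2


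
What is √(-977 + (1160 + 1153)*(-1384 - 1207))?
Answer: 2*I*√1498490 ≈ 2448.3*I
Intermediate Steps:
√(-977 + (1160 + 1153)*(-1384 - 1207)) = √(-977 + 2313*(-2591)) = √(-977 - 5992983) = √(-5993960) = 2*I*√1498490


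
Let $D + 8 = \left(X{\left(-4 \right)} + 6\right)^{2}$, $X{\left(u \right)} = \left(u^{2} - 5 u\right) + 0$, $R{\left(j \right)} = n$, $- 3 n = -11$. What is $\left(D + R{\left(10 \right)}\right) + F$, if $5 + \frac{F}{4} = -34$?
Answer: $\frac{4811}{3} \approx 1603.7$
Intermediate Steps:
$n = \frac{11}{3}$ ($n = \left(- \frac{1}{3}\right) \left(-11\right) = \frac{11}{3} \approx 3.6667$)
$R{\left(j \right)} = \frac{11}{3}$
$F = -156$ ($F = -20 + 4 \left(-34\right) = -20 - 136 = -156$)
$X{\left(u \right)} = u^{2} - 5 u$
$D = 1756$ ($D = -8 + \left(- 4 \left(-5 - 4\right) + 6\right)^{2} = -8 + \left(\left(-4\right) \left(-9\right) + 6\right)^{2} = -8 + \left(36 + 6\right)^{2} = -8 + 42^{2} = -8 + 1764 = 1756$)
$\left(D + R{\left(10 \right)}\right) + F = \left(1756 + \frac{11}{3}\right) - 156 = \frac{5279}{3} - 156 = \frac{4811}{3}$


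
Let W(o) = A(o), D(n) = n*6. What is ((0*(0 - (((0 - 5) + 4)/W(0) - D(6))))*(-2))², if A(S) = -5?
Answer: 0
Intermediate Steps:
D(n) = 6*n
W(o) = -5
((0*(0 - (((0 - 5) + 4)/W(0) - D(6))))*(-2))² = ((0*(0 - (((0 - 5) + 4)/(-5) - 6*6)))*(-2))² = ((0*(0 - ((-5 + 4)*(-⅕) - 1*36)))*(-2))² = ((0*(0 - (-1*(-⅕) - 36)))*(-2))² = ((0*(0 - (⅕ - 36)))*(-2))² = ((0*(0 - 1*(-179/5)))*(-2))² = ((0*(0 + 179/5))*(-2))² = ((0*(179/5))*(-2))² = (0*(-2))² = 0² = 0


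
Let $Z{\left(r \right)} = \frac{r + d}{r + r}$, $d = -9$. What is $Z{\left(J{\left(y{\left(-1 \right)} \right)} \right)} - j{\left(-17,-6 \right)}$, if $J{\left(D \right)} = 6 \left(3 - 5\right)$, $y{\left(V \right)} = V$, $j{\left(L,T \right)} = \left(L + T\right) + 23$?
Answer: $\frac{7}{8} \approx 0.875$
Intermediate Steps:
$j{\left(L,T \right)} = 23 + L + T$
$J{\left(D \right)} = -12$ ($J{\left(D \right)} = 6 \left(-2\right) = -12$)
$Z{\left(r \right)} = \frac{-9 + r}{2 r}$ ($Z{\left(r \right)} = \frac{r - 9}{r + r} = \frac{-9 + r}{2 r}$)
$Z{\left(J{\left(y{\left(-1 \right)} \right)} \right)} - j{\left(-17,-6 \right)} = \frac{-9 - 12}{2 \left(-12\right)} - \left(23 - 17 - 6\right) = \frac{1}{2} \left(- \frac{1}{12}\right) \left(-21\right) - 0 = \frac{7}{8} + 0 = \frac{7}{8}$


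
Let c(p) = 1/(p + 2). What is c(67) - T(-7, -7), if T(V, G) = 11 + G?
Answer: -275/69 ≈ -3.9855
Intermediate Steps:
c(p) = 1/(2 + p)
c(67) - T(-7, -7) = 1/(2 + 67) - (11 - 7) = 1/69 - 1*4 = 1/69 - 4 = -275/69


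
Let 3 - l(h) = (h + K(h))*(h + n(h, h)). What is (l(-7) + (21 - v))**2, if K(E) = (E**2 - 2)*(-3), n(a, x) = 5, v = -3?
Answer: 72361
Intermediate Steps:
K(E) = 6 - 3*E**2 (K(E) = (-2 + E**2)*(-3) = 6 - 3*E**2)
l(h) = 3 - (5 + h)*(6 + h - 3*h**2) (l(h) = 3 - (h + (6 - 3*h**2))*(h + 5) = 3 - (6 + h - 3*h**2)*(5 + h) = 3 - (5 + h)*(6 + h - 3*h**2))
(l(-7) + (21 - v))**2 = ((-27 - 11*(-7) + 3*(-7)**3 + 14*(-7)**2) + (21 - 1*(-3)))**2 = ((-27 + 77 + 3*(-343) + 14*49) + (21 + 3))**2 = ((-27 + 77 - 1029 + 686) + 24)**2 = (-293 + 24)**2 = (-269)**2 = 72361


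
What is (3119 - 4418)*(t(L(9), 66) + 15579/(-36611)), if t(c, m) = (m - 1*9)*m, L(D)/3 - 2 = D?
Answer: -178891788897/36611 ≈ -4.8863e+6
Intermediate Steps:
L(D) = 6 + 3*D
t(c, m) = m*(-9 + m) (t(c, m) = (m - 9)*m = (-9 + m)*m = m*(-9 + m))
(3119 - 4418)*(t(L(9), 66) + 15579/(-36611)) = (3119 - 4418)*(66*(-9 + 66) + 15579/(-36611)) = -1299*(66*57 + 15579*(-1/36611)) = -1299*(3762 - 15579/36611) = -1299*137715003/36611 = -178891788897/36611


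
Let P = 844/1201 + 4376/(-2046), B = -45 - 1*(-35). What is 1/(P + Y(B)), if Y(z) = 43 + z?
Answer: 1228623/38780183 ≈ 0.031682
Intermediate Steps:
B = -10 (B = -45 + 35 = -10)
P = -1764376/1228623 (P = 844*(1/1201) + 4376*(-1/2046) = 844/1201 - 2188/1023 = -1764376/1228623 ≈ -1.4361)
1/(P + Y(B)) = 1/(-1764376/1228623 + (43 - 10)) = 1/(-1764376/1228623 + 33) = 1/(38780183/1228623) = 1228623/38780183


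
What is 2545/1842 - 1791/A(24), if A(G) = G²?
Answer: -101839/58944 ≈ -1.7277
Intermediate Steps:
2545/1842 - 1791/A(24) = 2545/1842 - 1791/(24²) = 2545*(1/1842) - 1791/576 = 2545/1842 - 1791*1/576 = 2545/1842 - 199/64 = -101839/58944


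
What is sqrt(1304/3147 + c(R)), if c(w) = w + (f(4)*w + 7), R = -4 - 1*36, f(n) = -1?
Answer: sqrt(73428951)/3147 ≈ 2.7229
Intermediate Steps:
R = -40 (R = -4 - 36 = -40)
c(w) = 7 (c(w) = w + (-w + 7) = w + (7 - w) = 7)
sqrt(1304/3147 + c(R)) = sqrt(1304/3147 + 7) = sqrt(23333/3147) = sqrt(73428951)/3147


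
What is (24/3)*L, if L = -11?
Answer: -88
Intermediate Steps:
(24/3)*L = (24/3)*(-11) = ((1/3)*24)*(-11) = 8*(-11) = -88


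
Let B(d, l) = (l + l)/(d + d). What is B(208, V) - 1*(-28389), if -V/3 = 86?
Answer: 2952327/104 ≈ 28388.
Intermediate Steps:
V = -258 (V = -3*86 = -258)
B(d, l) = l/d (B(d, l) = (2*l)/((2*d)) = (2*l)*(1/(2*d)) = l/d)
B(208, V) - 1*(-28389) = -258/208 - 1*(-28389) = -258*1/208 + 28389 = -129/104 + 28389 = 2952327/104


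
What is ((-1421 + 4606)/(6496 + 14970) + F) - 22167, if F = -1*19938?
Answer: -903822745/21466 ≈ -42105.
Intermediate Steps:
F = -19938
((-1421 + 4606)/(6496 + 14970) + F) - 22167 = ((-1421 + 4606)/(6496 + 14970) - 19938) - 22167 = (3185/21466 - 19938) - 22167 = -427985923/21466 - 22167 = -903822745/21466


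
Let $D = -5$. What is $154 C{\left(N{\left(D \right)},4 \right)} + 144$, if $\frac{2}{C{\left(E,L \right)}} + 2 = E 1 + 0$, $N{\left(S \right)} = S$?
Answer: $100$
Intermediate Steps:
$C{\left(E,L \right)} = \frac{2}{-2 + E}$ ($C{\left(E,L \right)} = \frac{2}{-2 + \left(E 1 + 0\right)} = \frac{2}{-2 + \left(E + 0\right)} = \frac{2}{-2 + E}$)
$154 C{\left(N{\left(D \right)},4 \right)} + 144 = 154 \frac{2}{-2 - 5} + 144 = 154 \frac{2}{-7} + 144 = 154 \cdot 2 \left(- \frac{1}{7}\right) + 144 = 154 \left(- \frac{2}{7}\right) + 144 = -44 + 144 = 100$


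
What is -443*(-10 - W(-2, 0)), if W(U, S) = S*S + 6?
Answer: 7088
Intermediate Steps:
W(U, S) = 6 + S² (W(U, S) = S² + 6 = 6 + S²)
-443*(-10 - W(-2, 0)) = -443*(-10 - (6 + 0²)) = -443*(-10 - (6 + 0)) = -443*(-10 - 1*6) = -443*(-10 - 6) = -443*(-16) = 7088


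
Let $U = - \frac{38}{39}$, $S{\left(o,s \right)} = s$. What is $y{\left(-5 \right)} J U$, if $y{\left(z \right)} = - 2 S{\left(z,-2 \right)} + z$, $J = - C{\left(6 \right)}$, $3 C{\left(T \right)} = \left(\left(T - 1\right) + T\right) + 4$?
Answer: $- \frac{190}{39} \approx -4.8718$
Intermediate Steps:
$C{\left(T \right)} = 1 + \frac{2 T}{3}$ ($C{\left(T \right)} = \frac{\left(\left(T - 1\right) + T\right) + 4}{3} = \frac{\left(\left(-1 + T\right) + T\right) + 4}{3} = \frac{\left(-1 + 2 T\right) + 4}{3} = \frac{3 + 2 T}{3} = 1 + \frac{2 T}{3}$)
$J = -5$ ($J = - (1 + \frac{2}{3} \cdot 6) = - (1 + 4) = \left(-1\right) 5 = -5$)
$y{\left(z \right)} = 4 + z$ ($y{\left(z \right)} = \left(-2\right) \left(-2\right) + z = 4 + z$)
$U = - \frac{38}{39}$ ($U = \left(-38\right) \frac{1}{39} = - \frac{38}{39} \approx -0.97436$)
$y{\left(-5 \right)} J U = \left(4 - 5\right) \left(-5\right) \left(- \frac{38}{39}\right) = \left(-1\right) \left(-5\right) \left(- \frac{38}{39}\right) = 5 \left(- \frac{38}{39}\right) = - \frac{190}{39}$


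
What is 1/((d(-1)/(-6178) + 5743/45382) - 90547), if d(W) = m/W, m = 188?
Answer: -140184998/12693309007871 ≈ -1.1044e-5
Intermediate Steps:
d(W) = 188/W
1/((d(-1)/(-6178) + 5743/45382) - 90547) = 1/(((188/(-1))/(-6178) + 5743/45382) - 90547) = 1/(((188*(-1))*(-1/6178) + 5743*(1/45382)) - 90547) = 1/((-188*(-1/6178) + 5743/45382) - 90547) = 1/((94/3089 + 5743/45382) - 90547) = 1/(22006035/140184998 - 90547) = 1/(-12693309007871/140184998) = -140184998/12693309007871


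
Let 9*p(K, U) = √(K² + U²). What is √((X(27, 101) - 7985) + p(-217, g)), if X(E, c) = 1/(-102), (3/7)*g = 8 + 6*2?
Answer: √(-747684378 + 24276*√9049)/306 ≈ 89.221*I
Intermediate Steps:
g = 140/3 (g = 7*(8 + 6*2)/3 = 7*(8 + 12)/3 = (7/3)*20 = 140/3 ≈ 46.667)
X(E, c) = -1/102
p(K, U) = √(K² + U²)/9
√((X(27, 101) - 7985) + p(-217, g)) = √((-1/102 - 7985) + √((-217)² + (140/3)²)/9) = √(-814471/102 + √(47089 + 19600/9)/9) = √(-814471/102 + √(443401/9)/9) = √(-814471/102 + (7*√9049/3)/9) = √(-814471/102 + 7*√9049/27)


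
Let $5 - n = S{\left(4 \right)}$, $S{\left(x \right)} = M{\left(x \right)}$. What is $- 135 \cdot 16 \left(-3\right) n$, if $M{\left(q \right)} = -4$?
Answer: $58320$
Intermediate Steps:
$S{\left(x \right)} = -4$
$n = 9$ ($n = 5 - -4 = 5 + 4 = 9$)
$- 135 \cdot 16 \left(-3\right) n = - 135 \cdot 16 \left(-3\right) 9 = \left(-135\right) \left(-48\right) 9 = 6480 \cdot 9 = 58320$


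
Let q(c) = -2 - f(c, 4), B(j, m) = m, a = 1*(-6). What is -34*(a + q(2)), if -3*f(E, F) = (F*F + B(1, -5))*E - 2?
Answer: 136/3 ≈ 45.333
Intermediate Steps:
a = -6
f(E, F) = ⅔ - E*(-5 + F²)/3 (f(E, F) = -((F*F - 5)*E - 2)/3 = -((F² - 5)*E - 2)/3 = -((-5 + F²)*E - 2)/3 = -(E*(-5 + F²) - 2)/3 = -(-2 + E*(-5 + F²))/3 = ⅔ - E*(-5 + F²)/3)
q(c) = -8/3 + 11*c/3 (q(c) = -2 - (⅔ + 5*c/3 - ⅓*c*4²) = -2 - (⅔ + 5*c/3 - ⅓*c*16) = -2 - (⅔ + 5*c/3 - 16*c/3) = -2 - (⅔ - 11*c/3) = -2 + (-⅔ + 11*c/3) = -8/3 + 11*c/3)
-34*(a + q(2)) = -34*(-6 + (-8/3 + (11/3)*2)) = -34*(-6 + (-8/3 + 22/3)) = -34*(-6 + 14/3) = -34*(-4/3) = 136/3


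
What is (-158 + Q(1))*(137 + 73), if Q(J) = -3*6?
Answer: -36960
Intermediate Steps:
Q(J) = -18
(-158 + Q(1))*(137 + 73) = (-158 - 18)*(137 + 73) = -176*210 = -36960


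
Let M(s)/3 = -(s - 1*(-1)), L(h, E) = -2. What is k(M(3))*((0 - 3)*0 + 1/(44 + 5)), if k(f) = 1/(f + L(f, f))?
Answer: -1/686 ≈ -0.0014577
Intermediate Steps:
M(s) = -3 - 3*s (M(s) = 3*(-(s - 1*(-1))) = 3*(-(s + 1)) = 3*(-(1 + s)) = 3*(-1 - s) = -3 - 3*s)
k(f) = 1/(-2 + f) (k(f) = 1/(f - 2) = 1/(-2 + f))
k(M(3))*((0 - 3)*0 + 1/(44 + 5)) = ((0 - 3)*0 + 1/(44 + 5))/(-2 + (-3 - 3*3)) = (-3*0 + 1/49)/(-2 + (-3 - 9)) = (0 + 1/49)/(-2 - 12) = (1/49)/(-14) = -1/14*1/49 = -1/686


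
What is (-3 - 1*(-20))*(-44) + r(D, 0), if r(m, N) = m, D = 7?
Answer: -741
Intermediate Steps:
(-3 - 1*(-20))*(-44) + r(D, 0) = (-3 - 1*(-20))*(-44) + 7 = (-3 + 20)*(-44) + 7 = 17*(-44) + 7 = -748 + 7 = -741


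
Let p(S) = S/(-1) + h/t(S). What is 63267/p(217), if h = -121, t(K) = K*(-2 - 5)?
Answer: -32034191/109834 ≈ -291.66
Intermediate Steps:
t(K) = -7*K (t(K) = K*(-7) = -7*K)
p(S) = -S + 121/(7*S) (p(S) = S/(-1) - 121*(-1/(7*S)) = S*(-1) - (-121)/(7*S) = -S + 121/(7*S))
63267/p(217) = 63267/(-1*217 + (121/7)/217) = 63267/(-217 + (121/7)*(1/217)) = 63267/(-217 + 121/1519) = 63267/(-329502/1519) = 63267*(-1519/329502) = -32034191/109834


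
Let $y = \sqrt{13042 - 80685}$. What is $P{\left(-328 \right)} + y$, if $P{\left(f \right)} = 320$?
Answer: $320 + i \sqrt{67643} \approx 320.0 + 260.08 i$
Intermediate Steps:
$y = i \sqrt{67643}$ ($y = \sqrt{-67643} = i \sqrt{67643} \approx 260.08 i$)
$P{\left(-328 \right)} + y = 320 + i \sqrt{67643}$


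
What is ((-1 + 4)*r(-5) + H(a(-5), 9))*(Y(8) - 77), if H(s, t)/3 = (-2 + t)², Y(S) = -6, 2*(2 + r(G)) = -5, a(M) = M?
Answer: -22161/2 ≈ -11081.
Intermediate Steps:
r(G) = -9/2 (r(G) = -2 + (½)*(-5) = -2 - 5/2 = -9/2)
H(s, t) = 3*(-2 + t)²
((-1 + 4)*r(-5) + H(a(-5), 9))*(Y(8) - 77) = ((-1 + 4)*(-9/2) + 3*(-2 + 9)²)*(-6 - 77) = (3*(-9/2) + 3*7²)*(-83) = (-27/2 + 3*49)*(-83) = (-27/2 + 147)*(-83) = (267/2)*(-83) = -22161/2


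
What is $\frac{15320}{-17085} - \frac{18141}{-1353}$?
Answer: $\frac{19280735}{1541067} \approx 12.511$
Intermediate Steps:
$\frac{15320}{-17085} - \frac{18141}{-1353} = 15320 \left(- \frac{1}{17085}\right) - - \frac{6047}{451} = - \frac{3064}{3417} + \frac{6047}{451} = \frac{19280735}{1541067}$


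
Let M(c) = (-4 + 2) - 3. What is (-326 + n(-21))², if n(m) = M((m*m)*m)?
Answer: 109561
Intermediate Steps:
M(c) = -5 (M(c) = -2 - 3 = -5)
n(m) = -5
(-326 + n(-21))² = (-326 - 5)² = (-331)² = 109561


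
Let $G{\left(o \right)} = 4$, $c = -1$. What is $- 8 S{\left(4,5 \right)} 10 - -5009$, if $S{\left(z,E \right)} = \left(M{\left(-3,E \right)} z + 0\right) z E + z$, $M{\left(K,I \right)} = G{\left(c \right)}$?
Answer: $-20911$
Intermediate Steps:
$M{\left(K,I \right)} = 4$
$S{\left(z,E \right)} = z + 4 E z^{2}$ ($S{\left(z,E \right)} = \left(4 z + 0\right) z E + z = 4 z z E + z = 4 z^{2} E + z = 4 E z^{2} + z = z + 4 E z^{2}$)
$- 8 S{\left(4,5 \right)} 10 - -5009 = - 8 \cdot 4 \left(1 + 4 \cdot 5 \cdot 4\right) 10 - -5009 = - 8 \cdot 4 \left(1 + 80\right) 10 + 5009 = - 8 \cdot 4 \cdot 81 \cdot 10 + 5009 = \left(-8\right) 324 \cdot 10 + 5009 = \left(-2592\right) 10 + 5009 = -25920 + 5009 = -20911$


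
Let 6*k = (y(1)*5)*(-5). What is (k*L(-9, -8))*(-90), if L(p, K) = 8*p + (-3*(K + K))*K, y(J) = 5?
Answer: -855000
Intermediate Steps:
L(p, K) = -6*K² + 8*p (L(p, K) = 8*p + (-6*K)*K = 8*p - 6*K² = -6*K² + 8*p)
k = -125/6 (k = ((5*5)*(-5))/6 = (25*(-5))/6 = (⅙)*(-125) = -125/6 ≈ -20.833)
(k*L(-9, -8))*(-90) = -125*(-6*(-8)² + 8*(-9))/6*(-90) = -125*(-6*64 - 72)/6*(-90) = -125*(-384 - 72)/6*(-90) = -125/6*(-456)*(-90) = 9500*(-90) = -855000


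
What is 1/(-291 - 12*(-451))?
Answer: 1/5121 ≈ 0.00019527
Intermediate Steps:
1/(-291 - 12*(-451)) = 1/(-291 + 5412) = 1/5121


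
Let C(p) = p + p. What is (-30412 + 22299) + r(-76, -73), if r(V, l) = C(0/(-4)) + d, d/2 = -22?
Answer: -8157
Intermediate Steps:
d = -44 (d = 2*(-22) = -44)
C(p) = 2*p
r(V, l) = -44 (r(V, l) = 2*(0/(-4)) - 44 = 2*(0*(-¼)) - 44 = 2*0 - 44 = 0 - 44 = -44)
(-30412 + 22299) + r(-76, -73) = (-30412 + 22299) - 44 = -8113 - 44 = -8157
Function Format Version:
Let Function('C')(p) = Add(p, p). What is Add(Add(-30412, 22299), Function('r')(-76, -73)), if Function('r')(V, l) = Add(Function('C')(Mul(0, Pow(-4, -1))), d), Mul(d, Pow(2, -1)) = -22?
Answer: -8157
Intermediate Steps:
d = -44 (d = Mul(2, -22) = -44)
Function('C')(p) = Mul(2, p)
Function('r')(V, l) = -44 (Function('r')(V, l) = Add(Mul(2, Mul(0, Pow(-4, -1))), -44) = Add(Mul(2, Mul(0, Rational(-1, 4))), -44) = Add(Mul(2, 0), -44) = Add(0, -44) = -44)
Add(Add(-30412, 22299), Function('r')(-76, -73)) = Add(Add(-30412, 22299), -44) = Add(-8113, -44) = -8157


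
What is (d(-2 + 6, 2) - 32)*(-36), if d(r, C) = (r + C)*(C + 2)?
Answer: 288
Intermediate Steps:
d(r, C) = (2 + C)*(C + r) (d(r, C) = (C + r)*(2 + C) = (2 + C)*(C + r))
(d(-2 + 6, 2) - 32)*(-36) = ((2² + 2*2 + 2*(-2 + 6) + 2*(-2 + 6)) - 32)*(-36) = ((4 + 4 + 2*4 + 2*4) - 32)*(-36) = ((4 + 4 + 8 + 8) - 32)*(-36) = (24 - 32)*(-36) = -8*(-36) = 288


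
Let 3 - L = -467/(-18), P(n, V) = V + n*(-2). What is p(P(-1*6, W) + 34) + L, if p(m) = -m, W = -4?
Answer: -1169/18 ≈ -64.944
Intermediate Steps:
P(n, V) = V - 2*n
L = -413/18 (L = 3 - (-467)/(-18) = 3 - (-467)*(-1)/18 = 3 - 1*467/18 = 3 - 467/18 = -413/18 ≈ -22.944)
p(P(-1*6, W) + 34) + L = -((-4 - (-2)*6) + 34) - 413/18 = -((-4 - 2*(-6)) + 34) - 413/18 = -((-4 + 12) + 34) - 413/18 = -(8 + 34) - 413/18 = -1*42 - 413/18 = -42 - 413/18 = -1169/18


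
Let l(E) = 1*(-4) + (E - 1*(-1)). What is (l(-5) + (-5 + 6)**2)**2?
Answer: 49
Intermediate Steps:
l(E) = -3 + E (l(E) = -4 + (E + 1) = -4 + (1 + E) = -3 + E)
(l(-5) + (-5 + 6)**2)**2 = ((-3 - 5) + (-5 + 6)**2)**2 = (-8 + 1**2)**2 = (-8 + 1)**2 = (-7)**2 = 49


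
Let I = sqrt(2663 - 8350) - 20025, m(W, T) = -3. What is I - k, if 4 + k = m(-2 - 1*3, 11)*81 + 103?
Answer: -19881 + 11*I*sqrt(47) ≈ -19881.0 + 75.412*I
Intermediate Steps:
k = -144 (k = -4 + (-3*81 + 103) = -4 + (-243 + 103) = -4 - 140 = -144)
I = -20025 + 11*I*sqrt(47) (I = sqrt(-5687) - 20025 = 11*I*sqrt(47) - 20025 = -20025 + 11*I*sqrt(47) ≈ -20025.0 + 75.412*I)
I - k = (-20025 + 11*I*sqrt(47)) - 1*(-144) = (-20025 + 11*I*sqrt(47)) + 144 = -19881 + 11*I*sqrt(47)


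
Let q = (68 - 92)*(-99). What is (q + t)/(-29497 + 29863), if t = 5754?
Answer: 1355/61 ≈ 22.213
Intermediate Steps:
q = 2376 (q = -24*(-99) = 2376)
(q + t)/(-29497 + 29863) = (2376 + 5754)/(-29497 + 29863) = 8130/366 = 8130*(1/366) = 1355/61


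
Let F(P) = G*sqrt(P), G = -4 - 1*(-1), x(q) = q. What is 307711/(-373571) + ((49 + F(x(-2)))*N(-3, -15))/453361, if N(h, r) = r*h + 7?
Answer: -138552307763/169362522131 - 156*I*sqrt(2)/453361 ≈ -0.81808 - 0.00048663*I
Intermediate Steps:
N(h, r) = 7 + h*r (N(h, r) = h*r + 7 = 7 + h*r)
G = -3 (G = -4 + 1 = -3)
F(P) = -3*sqrt(P)
307711/(-373571) + ((49 + F(x(-2)))*N(-3, -15))/453361 = 307711/(-373571) + ((49 - 3*I*sqrt(2))*(7 - 3*(-15)))/453361 = 307711*(-1/373571) + ((49 - 3*I*sqrt(2))*(7 + 45))*(1/453361) = -307711/373571 + ((49 - 3*I*sqrt(2))*52)*(1/453361) = -307711/373571 + (2548 - 156*I*sqrt(2))*(1/453361) = -307711/373571 + (2548/453361 - 156*I*sqrt(2)/453361) = -138552307763/169362522131 - 156*I*sqrt(2)/453361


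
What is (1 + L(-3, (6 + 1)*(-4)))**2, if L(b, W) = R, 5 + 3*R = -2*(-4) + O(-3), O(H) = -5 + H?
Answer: 4/9 ≈ 0.44444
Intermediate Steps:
R = -5/3 (R = -5/3 + (-2*(-4) + (-5 - 3))/3 = -5/3 + (8 - 8)/3 = -5/3 + (1/3)*0 = -5/3 + 0 = -5/3 ≈ -1.6667)
L(b, W) = -5/3
(1 + L(-3, (6 + 1)*(-4)))**2 = (1 - 5/3)**2 = (-2/3)**2 = 4/9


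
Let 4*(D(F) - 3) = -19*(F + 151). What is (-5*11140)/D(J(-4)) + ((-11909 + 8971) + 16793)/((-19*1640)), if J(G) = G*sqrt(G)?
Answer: 3944232619837/51012366296 + 33865600*I/8185553 ≈ 77.319 + 4.1372*I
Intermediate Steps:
J(G) = G**(3/2)
D(F) = -2857/4 - 19*F/4 (D(F) = 3 + (-19*(F + 151))/4 = 3 + (-19*(151 + F))/4 = 3 + (-2869 - 19*F)/4 = 3 + (-2869/4 - 19*F/4) = -2857/4 - 19*F/4)
(-5*11140)/D(J(-4)) + ((-11909 + 8971) + 16793)/((-19*1640)) = (-5*11140)/(-2857/4 - (-38)*I) + ((-11909 + 8971) + 16793)/((-19*1640)) = -55700/(-2857/4 - (-38)*I) + (-2938 + 16793)/(-31160) = -55700*16*(-2857/4 - 38*I)/8185553 + 13855*(-1/31160) = -891200*(-2857/4 - 38*I)/8185553 - 2771/6232 = -2771/6232 - 891200*(-2857/4 - 38*I)/8185553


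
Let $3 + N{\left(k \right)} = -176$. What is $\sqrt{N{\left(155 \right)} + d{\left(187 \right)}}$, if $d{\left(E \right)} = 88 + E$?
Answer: $4 \sqrt{6} \approx 9.798$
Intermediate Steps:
$N{\left(k \right)} = -179$ ($N{\left(k \right)} = -3 - 176 = -179$)
$\sqrt{N{\left(155 \right)} + d{\left(187 \right)}} = \sqrt{-179 + \left(88 + 187\right)} = \sqrt{-179 + 275} = \sqrt{96} = 4 \sqrt{6}$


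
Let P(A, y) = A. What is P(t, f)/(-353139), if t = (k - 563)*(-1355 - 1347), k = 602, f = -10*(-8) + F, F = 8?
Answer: 35126/117713 ≈ 0.29840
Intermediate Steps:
f = 88 (f = -10*(-8) + 8 = 80 + 8 = 88)
t = -105378 (t = (602 - 563)*(-1355 - 1347) = 39*(-2702) = -105378)
P(t, f)/(-353139) = -105378/(-353139) = -105378*(-1/353139) = 35126/117713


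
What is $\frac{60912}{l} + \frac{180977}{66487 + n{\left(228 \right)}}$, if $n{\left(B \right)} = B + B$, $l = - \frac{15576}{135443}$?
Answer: $- \frac{2091984447899}{3949637} \approx -5.2967 \cdot 10^{5}$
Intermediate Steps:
$l = - \frac{1416}{12313}$ ($l = \left(-15576\right) \frac{1}{135443} = - \frac{1416}{12313} \approx -0.115$)
$n{\left(B \right)} = 2 B$
$\frac{60912}{l} + \frac{180977}{66487 + n{\left(228 \right)}} = \frac{60912}{- \frac{1416}{12313}} + \frac{180977}{66487 + 2 \cdot 228} = 60912 \left(- \frac{12313}{1416}\right) + \frac{180977}{66487 + 456} = - \frac{31250394}{59} + \frac{180977}{66943} = - \frac{2091984447899}{3949637}$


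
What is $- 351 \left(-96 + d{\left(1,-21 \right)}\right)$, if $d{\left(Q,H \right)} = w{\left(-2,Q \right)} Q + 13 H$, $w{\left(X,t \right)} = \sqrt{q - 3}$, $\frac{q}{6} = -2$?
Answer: $129519 - 351 i \sqrt{15} \approx 1.2952 \cdot 10^{5} - 1359.4 i$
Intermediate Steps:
$q = -12$ ($q = 6 \left(-2\right) = -12$)
$w{\left(X,t \right)} = i \sqrt{15}$ ($w{\left(X,t \right)} = \sqrt{-12 - 3} = \sqrt{-15} = i \sqrt{15}$)
$d{\left(Q,H \right)} = 13 H + i Q \sqrt{15}$ ($d{\left(Q,H \right)} = i \sqrt{15} Q + 13 H = i Q \sqrt{15} + 13 H = 13 H + i Q \sqrt{15}$)
$- 351 \left(-96 + d{\left(1,-21 \right)}\right) = - 351 \left(-96 + \left(13 \left(-21\right) + i 1 \sqrt{15}\right)\right) = - 351 \left(-96 - \left(273 - i \sqrt{15}\right)\right) = - 351 \left(-369 + i \sqrt{15}\right) = 129519 - 351 i \sqrt{15}$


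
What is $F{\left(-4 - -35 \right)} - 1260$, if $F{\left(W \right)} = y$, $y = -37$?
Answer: $-1297$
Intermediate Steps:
$F{\left(W \right)} = -37$
$F{\left(-4 - -35 \right)} - 1260 = -37 - 1260 = -1297$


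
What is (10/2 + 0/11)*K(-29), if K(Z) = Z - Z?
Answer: 0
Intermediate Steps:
K(Z) = 0
(10/2 + 0/11)*K(-29) = (10/2 + 0/11)*0 = (10*(½) + 0*(1/11))*0 = (5 + 0)*0 = 5*0 = 0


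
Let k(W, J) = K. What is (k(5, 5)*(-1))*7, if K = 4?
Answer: -28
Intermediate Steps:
k(W, J) = 4
(k(5, 5)*(-1))*7 = (4*(-1))*7 = -4*7 = -28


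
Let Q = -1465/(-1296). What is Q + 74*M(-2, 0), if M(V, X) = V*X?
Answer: 1465/1296 ≈ 1.1304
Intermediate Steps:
Q = 1465/1296 (Q = -1465*(-1/1296) = 1465/1296 ≈ 1.1304)
Q + 74*M(-2, 0) = 1465/1296 + 74*(-2*0) = 1465/1296 + 74*0 = 1465/1296 + 0 = 1465/1296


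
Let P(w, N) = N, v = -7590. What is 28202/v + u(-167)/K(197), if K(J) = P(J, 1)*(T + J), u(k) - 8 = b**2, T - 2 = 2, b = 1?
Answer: -933382/254265 ≈ -3.6709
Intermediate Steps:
T = 4 (T = 2 + 2 = 4)
u(k) = 9 (u(k) = 8 + 1**2 = 8 + 1 = 9)
K(J) = 4 + J (K(J) = 1*(4 + J) = 4 + J)
28202/v + u(-167)/K(197) = 28202/(-7590) + 9/(4 + 197) = 28202*(-1/7590) + 9/201 = -14101/3795 + 9*(1/201) = -14101/3795 + 3/67 = -933382/254265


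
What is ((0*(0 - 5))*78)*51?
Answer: 0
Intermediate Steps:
((0*(0 - 5))*78)*51 = ((0*(-5))*78)*51 = (0*78)*51 = 0*51 = 0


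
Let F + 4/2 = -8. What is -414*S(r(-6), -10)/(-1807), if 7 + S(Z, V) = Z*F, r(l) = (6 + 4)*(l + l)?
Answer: 493902/1807 ≈ 273.33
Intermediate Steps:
F = -10 (F = -2 - 8 = -10)
r(l) = 20*l (r(l) = 10*(2*l) = 20*l)
S(Z, V) = -7 - 10*Z (S(Z, V) = -7 + Z*(-10) = -7 - 10*Z)
-414*S(r(-6), -10)/(-1807) = -414*(-7 - 200*(-6))/(-1807) = -414*(-7 - 10*(-120))*(-1)/1807 = -414*(-7 + 1200)*(-1)/1807 = -493902*(-1)/1807 = -414*(-1193/1807) = 493902/1807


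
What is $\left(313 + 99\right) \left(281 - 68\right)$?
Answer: $87756$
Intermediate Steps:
$\left(313 + 99\right) \left(281 - 68\right) = 412 \cdot 213 = 87756$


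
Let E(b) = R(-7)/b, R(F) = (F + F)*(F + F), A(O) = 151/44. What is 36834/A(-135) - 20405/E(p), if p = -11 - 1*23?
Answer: 30172549/2114 ≈ 14273.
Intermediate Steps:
A(O) = 151/44 (A(O) = 151*(1/44) = 151/44)
p = -34 (p = -11 - 23 = -34)
R(F) = 4*F² (R(F) = (2*F)*(2*F) = 4*F²)
E(b) = 196/b (E(b) = (4*(-7)²)/b = (4*49)/b = 196/b)
36834/A(-135) - 20405/E(p) = 36834/(151/44) - 20405/(196/(-34)) = 36834*(44/151) - 20405/(196*(-1/34)) = 1620696/151 - 20405/(-98/17) = 1620696/151 - 20405*(-17/98) = 1620696/151 + 49555/14 = 30172549/2114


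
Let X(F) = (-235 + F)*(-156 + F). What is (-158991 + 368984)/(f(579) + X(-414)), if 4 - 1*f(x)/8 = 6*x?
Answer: 209993/342170 ≈ 0.61371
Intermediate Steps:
f(x) = 32 - 48*x
(-158991 + 368984)/(f(579) + X(-414)) = (-158991 + 368984)/((32 - 48*579) + (36660 + (-414)² - 391*(-414))) = 209993/((32 - 27792) + (36660 + 171396 + 161874)) = 209993/(-27760 + 369930) = 209993/342170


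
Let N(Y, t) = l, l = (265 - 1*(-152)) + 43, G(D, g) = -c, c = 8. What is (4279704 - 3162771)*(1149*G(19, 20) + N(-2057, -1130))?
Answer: -9753058956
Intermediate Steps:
G(D, g) = -8 (G(D, g) = -1*8 = -8)
l = 460 (l = (265 + 152) + 43 = 417 + 43 = 460)
N(Y, t) = 460
(4279704 - 3162771)*(1149*G(19, 20) + N(-2057, -1130)) = (4279704 - 3162771)*(1149*(-8) + 460) = 1116933*(-9192 + 460) = 1116933*(-8732) = -9753058956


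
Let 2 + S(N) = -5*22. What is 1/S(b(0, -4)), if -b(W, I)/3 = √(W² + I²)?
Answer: -1/112 ≈ -0.0089286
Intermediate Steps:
b(W, I) = -3*√(I² + W²) (b(W, I) = -3*√(W² + I²) = -3*√(I² + W²))
S(N) = -112 (S(N) = -2 - 5*22 = -2 - 110 = -112)
1/S(b(0, -4)) = 1/(-112) = -1/112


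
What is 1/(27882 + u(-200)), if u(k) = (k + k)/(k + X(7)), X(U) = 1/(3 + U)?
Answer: 1999/55740118 ≈ 3.5863e-5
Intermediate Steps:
u(k) = 2*k/(⅒ + k) (u(k) = (k + k)/(k + 1/(3 + 7)) = (2*k)/(k + 1/10) = (2*k)/(k + ⅒) = (2*k)/(⅒ + k) = 2*k/(⅒ + k))
1/(27882 + u(-200)) = 1/(27882 + 20*(-200)/(1 + 10*(-200))) = 1/(27882 + 20*(-200)/(1 - 2000)) = 1/(27882 + 20*(-200)/(-1999)) = 1/(27882 + 20*(-200)*(-1/1999)) = 1/(27882 + 4000/1999) = 1/(55740118/1999) = 1999/55740118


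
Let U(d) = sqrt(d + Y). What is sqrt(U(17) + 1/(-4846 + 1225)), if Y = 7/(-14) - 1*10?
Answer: sqrt(-14484 + 26223282*sqrt(26))/7242 ≈ 1.5966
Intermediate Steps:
Y = -21/2 (Y = 7*(-1/14) - 10 = -1/2 - 10 = -21/2 ≈ -10.500)
U(d) = sqrt(-21/2 + d) (U(d) = sqrt(d - 21/2) = sqrt(-21/2 + d))
sqrt(U(17) + 1/(-4846 + 1225)) = sqrt(sqrt(-42 + 4*17)/2 + 1/(-4846 + 1225)) = sqrt(sqrt(-42 + 68)/2 + 1/(-3621)) = sqrt(sqrt(26)/2 - 1/3621) = sqrt(-1/3621 + sqrt(26)/2)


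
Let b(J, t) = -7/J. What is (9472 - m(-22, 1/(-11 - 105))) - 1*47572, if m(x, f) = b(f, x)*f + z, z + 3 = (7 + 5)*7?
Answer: -38174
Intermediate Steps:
z = 81 (z = -3 + (7 + 5)*7 = -3 + 12*7 = -3 + 84 = 81)
m(x, f) = 74 (m(x, f) = (-7/f)*f + 81 = -7 + 81 = 74)
(9472 - m(-22, 1/(-11 - 105))) - 1*47572 = (9472 - 1*74) - 1*47572 = (9472 - 74) - 47572 = 9398 - 47572 = -38174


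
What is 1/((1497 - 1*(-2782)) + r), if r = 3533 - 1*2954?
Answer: 1/4858 ≈ 0.00020585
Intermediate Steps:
r = 579 (r = 3533 - 2954 = 579)
1/((1497 - 1*(-2782)) + r) = 1/((1497 - 1*(-2782)) + 579) = 1/((1497 + 2782) + 579) = 1/(4279 + 579) = 1/4858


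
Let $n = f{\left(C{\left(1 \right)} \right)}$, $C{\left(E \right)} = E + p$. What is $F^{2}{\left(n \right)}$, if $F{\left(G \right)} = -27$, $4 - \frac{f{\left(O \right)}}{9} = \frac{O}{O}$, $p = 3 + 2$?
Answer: $729$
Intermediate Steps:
$p = 5$
$C{\left(E \right)} = 5 + E$ ($C{\left(E \right)} = E + 5 = 5 + E$)
$f{\left(O \right)} = 27$ ($f{\left(O \right)} = 36 - 9 \frac{O}{O} = 36 - 9 = 27$)
$n = 27$
$F^{2}{\left(n \right)} = \left(-27\right)^{2} = 729$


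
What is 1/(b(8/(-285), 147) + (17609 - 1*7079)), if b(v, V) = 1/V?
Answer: 147/1547911 ≈ 9.4967e-5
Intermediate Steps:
1/(b(8/(-285), 147) + (17609 - 1*7079)) = 1/(1/147 + (17609 - 1*7079)) = 1/(1/147 + (17609 - 7079)) = 1/(1/147 + 10530) = 1/(1547911/147) = 147/1547911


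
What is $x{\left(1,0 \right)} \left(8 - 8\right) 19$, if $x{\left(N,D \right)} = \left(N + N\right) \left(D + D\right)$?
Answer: $0$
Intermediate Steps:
$x{\left(N,D \right)} = 4 D N$ ($x{\left(N,D \right)} = 2 N 2 D = 4 D N$)
$x{\left(1,0 \right)} \left(8 - 8\right) 19 = 4 \cdot 0 \cdot 1 \left(8 - 8\right) 19 = 0 \cdot 0 \cdot 19 = 0 \cdot 19 = 0$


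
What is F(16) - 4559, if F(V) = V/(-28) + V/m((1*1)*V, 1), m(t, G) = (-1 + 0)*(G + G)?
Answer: -31973/7 ≈ -4567.6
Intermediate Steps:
m(t, G) = -2*G
F(V) = -15*V/28 (F(V) = V/(-28) + V/((-2*1)) = V*(-1/28) + V/(-2) = -V/28 + V*(-½) = -V/28 - V/2 = -15*V/28)
F(16) - 4559 = -15/28*16 - 4559 = -60/7 - 4559 = -31973/7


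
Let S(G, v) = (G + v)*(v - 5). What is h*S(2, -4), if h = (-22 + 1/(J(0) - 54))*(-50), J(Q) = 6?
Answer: 79275/4 ≈ 19819.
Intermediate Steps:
S(G, v) = (-5 + v)*(G + v) (S(G, v) = (G + v)*(-5 + v) = (-5 + v)*(G + v))
h = 26425/24 (h = (-22 + 1/(6 - 54))*(-50) = (-22 + 1/(-48))*(-50) = (-22 - 1/48)*(-50) = -1057/48*(-50) = 26425/24 ≈ 1101.0)
h*S(2, -4) = 26425*((-4)**2 - 5*2 - 5*(-4) + 2*(-4))/24 = 26425*(16 - 10 + 20 - 8)/24 = (26425/24)*18 = 79275/4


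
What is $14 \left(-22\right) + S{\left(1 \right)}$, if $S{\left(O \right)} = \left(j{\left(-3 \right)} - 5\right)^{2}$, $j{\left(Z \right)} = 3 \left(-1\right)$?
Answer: $-244$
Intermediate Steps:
$j{\left(Z \right)} = -3$
$S{\left(O \right)} = 64$ ($S{\left(O \right)} = \left(-3 - 5\right)^{2} = \left(-8\right)^{2} = 64$)
$14 \left(-22\right) + S{\left(1 \right)} = 14 \left(-22\right) + 64 = -308 + 64 = -244$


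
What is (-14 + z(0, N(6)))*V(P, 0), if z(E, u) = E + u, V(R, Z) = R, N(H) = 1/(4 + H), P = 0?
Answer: 0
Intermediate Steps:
(-14 + z(0, N(6)))*V(P, 0) = (-14 + (0 + 1/(4 + 6)))*0 = (-14 + (0 + 1/10))*0 = (-14 + 1/10)*0 = -139/10*0 = 0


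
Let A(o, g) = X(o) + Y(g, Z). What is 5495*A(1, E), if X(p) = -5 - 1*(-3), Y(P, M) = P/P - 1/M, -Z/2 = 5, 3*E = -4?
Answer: -9891/2 ≈ -4945.5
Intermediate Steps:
E = -4/3 (E = (⅓)*(-4) = -4/3 ≈ -1.3333)
Z = -10 (Z = -2*5 = -10)
Y(P, M) = 1 - 1/M
X(p) = -2 (X(p) = -5 + 3 = -2)
A(o, g) = -9/10 (A(o, g) = -2 + (-1 - 10)/(-10) = -2 - ⅒*(-11) = -2 + 11/10 = -9/10)
5495*A(1, E) = 5495*(-9/10) = -9891/2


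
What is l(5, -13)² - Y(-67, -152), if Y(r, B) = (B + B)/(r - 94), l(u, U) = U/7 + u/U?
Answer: 597536/190463 ≈ 3.1373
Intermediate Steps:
l(u, U) = U/7 + u/U (l(u, U) = U*(⅐) + u/U = U/7 + u/U)
Y(r, B) = 2*B/(-94 + r) (Y(r, B) = (2*B)/(-94 + r) = 2*B/(-94 + r))
l(5, -13)² - Y(-67, -152) = ((⅐)*(-13) + 5/(-13))² - 2*(-152)/(-94 - 67) = (-13/7 + 5*(-1/13))² - 2*(-152)/(-161) = (-13/7 - 5/13)² - 2*(-152)*(-1)/161 = (-204/91)² - 1*304/161 = 41616/8281 - 304/161 = 597536/190463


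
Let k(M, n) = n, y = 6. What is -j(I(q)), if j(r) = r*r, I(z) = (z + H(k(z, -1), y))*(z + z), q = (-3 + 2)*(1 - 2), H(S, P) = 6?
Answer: -196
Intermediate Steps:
q = 1 (q = -1*(-1) = 1)
I(z) = 2*z*(6 + z) (I(z) = (z + 6)*(z + z) = (6 + z)*(2*z) = 2*z*(6 + z))
j(r) = r²
-j(I(q)) = -(2*1*(6 + 1))² = -(2*1*7)² = -1*14² = -1*196 = -196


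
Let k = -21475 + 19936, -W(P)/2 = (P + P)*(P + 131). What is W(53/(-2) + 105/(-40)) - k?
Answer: 214519/16 ≈ 13407.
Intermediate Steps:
W(P) = -4*P*(131 + P) (W(P) = -2*(P + P)*(P + 131) = -2*2*P*(131 + P) = -4*P*(131 + P))
k = -1539
W(53/(-2) + 105/(-40)) - k = -4*(53/(-2) + 105/(-40))*(131 + (53/(-2) + 105/(-40))) - 1*(-1539) = -4*(53*(-½) + 105*(-1/40))*(131 + (53*(-½) + 105*(-1/40))) + 1539 = -4*(-53/2 - 21/8)*(131 + (-53/2 - 21/8)) + 1539 = -4*(-233/8)*(131 - 233/8) + 1539 = -4*(-233/8)*815/8 + 1539 = 189895/16 + 1539 = 214519/16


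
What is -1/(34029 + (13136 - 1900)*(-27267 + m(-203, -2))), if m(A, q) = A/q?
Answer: 1/305197529 ≈ 3.2766e-9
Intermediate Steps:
-1/(34029 + (13136 - 1900)*(-27267 + m(-203, -2))) = -1/(34029 + (13136 - 1900)*(-27267 - 203/(-2))) = -1/(34029 + 11236*(-27267 - 203*(-½))) = -1/(34029 + 11236*(-27267 + 203/2)) = -1/(34029 + 11236*(-54331/2)) = -1/(34029 - 305231558) = -1/(-305197529) = -1*(-1/305197529) = 1/305197529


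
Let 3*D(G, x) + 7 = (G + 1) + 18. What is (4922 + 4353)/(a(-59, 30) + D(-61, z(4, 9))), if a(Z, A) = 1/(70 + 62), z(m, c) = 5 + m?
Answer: -244860/431 ≈ -568.12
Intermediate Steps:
D(G, x) = 4 + G/3 (D(G, x) = -7/3 + ((G + 1) + 18)/3 = -7/3 + ((1 + G) + 18)/3 = -7/3 + (19 + G)/3 = -7/3 + (19/3 + G/3) = 4 + G/3)
a(Z, A) = 1/132
(4922 + 4353)/(a(-59, 30) + D(-61, z(4, 9))) = (4922 + 4353)/(1/132 + (4 + (⅓)*(-61))) = 9275/(1/132 + (4 - 61/3)) = 9275/(1/132 - 49/3) = 9275/(-2155/132) = 9275*(-132/2155) = -244860/431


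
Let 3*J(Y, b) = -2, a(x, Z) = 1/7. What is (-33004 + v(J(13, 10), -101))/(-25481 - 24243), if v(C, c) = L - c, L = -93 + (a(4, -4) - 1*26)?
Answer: 231153/348068 ≈ 0.66410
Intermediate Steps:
a(x, Z) = 1/7
J(Y, b) = -2/3 (J(Y, b) = (1/3)*(-2) = -2/3)
L = -832/7 (L = -93 + (1/7 - 1*26) = -93 + (1/7 - 26) = -93 - 181/7 = -832/7 ≈ -118.86)
v(C, c) = -832/7 - c
(-33004 + v(J(13, 10), -101))/(-25481 - 24243) = (-33004 + (-832/7 - 1*(-101)))/(-25481 - 24243) = (-33004 + (-832/7 + 101))/(-49724) = (-33004 - 125/7)*(-1/49724) = -231153/7*(-1/49724) = 231153/348068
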